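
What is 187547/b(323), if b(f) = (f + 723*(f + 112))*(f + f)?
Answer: 187547/203378888 ≈ 0.00092216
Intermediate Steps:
b(f) = 2*f*(80976 + 724*f) (b(f) = (f + 723*(112 + f))*(2*f) = (f + (80976 + 723*f))*(2*f) = (80976 + 724*f)*(2*f) = 2*f*(80976 + 724*f))
187547/b(323) = 187547/((8*323*(20244 + 181*323))) = 187547/((8*323*(20244 + 58463))) = 187547/((8*323*78707)) = 187547/203378888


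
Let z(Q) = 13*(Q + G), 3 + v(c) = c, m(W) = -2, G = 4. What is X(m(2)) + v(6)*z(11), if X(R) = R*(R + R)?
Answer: 593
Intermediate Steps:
v(c) = -3 + c
X(R) = 2*R**2 (X(R) = R*(2*R) = 2*R**2)
z(Q) = 52 + 13*Q (z(Q) = 13*(Q + 4) = 13*(4 + Q) = 52 + 13*Q)
X(m(2)) + v(6)*z(11) = 2*(-2)**2 + (-3 + 6)*(52 + 13*11) = 2*4 + 3*(52 + 143) = 8 + 3*195 = 8 + 585 = 593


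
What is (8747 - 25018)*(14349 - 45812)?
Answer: 511934473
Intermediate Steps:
(8747 - 25018)*(14349 - 45812) = -16271*(-31463) = 511934473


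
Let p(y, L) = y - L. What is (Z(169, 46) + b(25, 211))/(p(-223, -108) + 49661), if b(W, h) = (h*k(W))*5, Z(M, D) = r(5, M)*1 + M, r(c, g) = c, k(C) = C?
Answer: 26549/49546 ≈ 0.53585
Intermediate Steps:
Z(M, D) = 5 + M (Z(M, D) = 5*1 + M = 5 + M)
b(W, h) = 5*W*h (b(W, h) = (h*W)*5 = (W*h)*5 = 5*W*h)
(Z(169, 46) + b(25, 211))/(p(-223, -108) + 49661) = ((5 + 169) + 5*25*211)/((-223 - 1*(-108)) + 49661) = (174 + 26375)/((-223 + 108) + 49661) = 26549/(-115 + 49661) = 26549/49546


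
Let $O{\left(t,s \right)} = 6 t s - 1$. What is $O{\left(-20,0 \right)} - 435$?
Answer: $-436$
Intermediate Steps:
$O{\left(t,s \right)} = -1 + 6 s t$ ($O{\left(t,s \right)} = 6 s t - 1 = -1 + 6 s t$)
$O{\left(-20,0 \right)} - 435 = \left(-1 + 6 \cdot 0 \left(-20\right)\right) - 435 = \left(-1 + 0\right) - 435 = -1 - 435 = -436$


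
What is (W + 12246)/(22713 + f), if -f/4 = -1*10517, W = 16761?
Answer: 29007/64781 ≈ 0.44777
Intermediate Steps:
f = 42068 (f = -(-4)*10517 = -4*(-10517) = 42068)
(W + 12246)/(22713 + f) = (16761 + 12246)/(22713 + 42068) = 29007/64781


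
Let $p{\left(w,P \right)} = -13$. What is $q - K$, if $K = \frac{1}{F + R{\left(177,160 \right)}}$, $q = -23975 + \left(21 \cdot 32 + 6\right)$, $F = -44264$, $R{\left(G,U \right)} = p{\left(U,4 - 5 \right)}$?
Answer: $- \frac{1031521268}{44277} \approx -23297.0$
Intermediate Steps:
$R{\left(G,U \right)} = -13$
$q = -23297$ ($q = -23975 + \left(672 + 6\right) = -23975 + 678 = -23297$)
$K = - \frac{1}{44277}$ ($K = \frac{1}{-44264 - 13} = \frac{1}{-44277} = - \frac{1}{44277} \approx -2.2585 \cdot 10^{-5}$)
$q - K = -23297 - - \frac{1}{44277} = -23297 + \frac{1}{44277} = - \frac{1031521268}{44277}$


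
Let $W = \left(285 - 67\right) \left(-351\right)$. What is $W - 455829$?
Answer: $-532347$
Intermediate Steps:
$W = -76518$ ($W = 218 \left(-351\right) = -76518$)
$W - 455829 = -76518 - 455829 = -532347$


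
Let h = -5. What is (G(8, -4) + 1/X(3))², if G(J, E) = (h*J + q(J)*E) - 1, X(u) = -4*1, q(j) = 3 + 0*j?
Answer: 45369/16 ≈ 2835.6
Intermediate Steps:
q(j) = 3 (q(j) = 3 + 0 = 3)
X(u) = -4
G(J, E) = -1 - 5*J + 3*E (G(J, E) = (-5*J + 3*E) - 1 = -1 - 5*J + 3*E)
(G(8, -4) + 1/X(3))² = ((-1 - 5*8 + 3*(-4)) + 1/(-4))² = ((-1 - 40 - 12) - ¼)² = (-53 - ¼)² = (-213/4)² = 45369/16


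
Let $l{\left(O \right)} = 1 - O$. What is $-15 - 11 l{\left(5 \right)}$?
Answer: $29$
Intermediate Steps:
$-15 - 11 l{\left(5 \right)} = -15 - 11 \left(1 - 5\right) = -15 - -44 = -15 + 44 = 29$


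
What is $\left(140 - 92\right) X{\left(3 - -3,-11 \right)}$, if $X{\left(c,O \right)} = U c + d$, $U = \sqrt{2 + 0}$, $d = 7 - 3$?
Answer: $192 + 288 \sqrt{2} \approx 599.29$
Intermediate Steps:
$d = 4$ ($d = 7 - 3 = 4$)
$U = \sqrt{2} \approx 1.4142$
$X{\left(c,O \right)} = 4 + c \sqrt{2}$ ($X{\left(c,O \right)} = \sqrt{2} c + 4 = c \sqrt{2} + 4 = 4 + c \sqrt{2}$)
$\left(140 - 92\right) X{\left(3 - -3,-11 \right)} = \left(140 - 92\right) \left(4 + \left(3 - -3\right) \sqrt{2}\right) = 48 \left(4 + \left(3 + 3\right) \sqrt{2}\right) = 48 \left(4 + 6 \sqrt{2}\right) = 192 + 288 \sqrt{2}$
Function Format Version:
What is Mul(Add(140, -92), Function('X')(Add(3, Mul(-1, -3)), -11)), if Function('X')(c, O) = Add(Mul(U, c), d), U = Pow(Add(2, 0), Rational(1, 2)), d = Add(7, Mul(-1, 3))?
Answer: Add(192, Mul(288, Pow(2, Rational(1, 2)))) ≈ 599.29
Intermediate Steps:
d = 4 (d = Add(7, -3) = 4)
U = Pow(2, Rational(1, 2)) ≈ 1.4142
Function('X')(c, O) = Add(4, Mul(c, Pow(2, Rational(1, 2)))) (Function('X')(c, O) = Add(Mul(Pow(2, Rational(1, 2)), c), 4) = Add(Mul(c, Pow(2, Rational(1, 2))), 4) = Add(4, Mul(c, Pow(2, Rational(1, 2)))))
Mul(Add(140, -92), Function('X')(Add(3, Mul(-1, -3)), -11)) = Mul(Add(140, -92), Add(4, Mul(Add(3, Mul(-1, -3)), Pow(2, Rational(1, 2))))) = Mul(48, Add(4, Mul(Add(3, 3), Pow(2, Rational(1, 2))))) = Mul(48, Add(4, Mul(6, Pow(2, Rational(1, 2))))) = Add(192, Mul(288, Pow(2, Rational(1, 2))))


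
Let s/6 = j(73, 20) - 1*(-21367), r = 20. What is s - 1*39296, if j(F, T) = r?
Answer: 89026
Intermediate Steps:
j(F, T) = 20
s = 128322 (s = 6*(20 - 1*(-21367)) = 6*(20 + 21367) = 6*21387 = 128322)
s - 1*39296 = 128322 - 1*39296 = 128322 - 39296 = 89026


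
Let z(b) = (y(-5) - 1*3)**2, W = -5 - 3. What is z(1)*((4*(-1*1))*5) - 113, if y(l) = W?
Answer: -2533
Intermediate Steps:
W = -8
y(l) = -8
z(b) = 121 (z(b) = (-8 - 1*3)**2 = (-8 - 3)**2 = (-11)**2 = 121)
z(1)*((4*(-1*1))*5) - 113 = 121*((4*(-1*1))*5) - 113 = 121*((4*(-1))*5) - 113 = 121*(-4*5) - 113 = 121*(-20) - 113 = -2420 - 113 = -2533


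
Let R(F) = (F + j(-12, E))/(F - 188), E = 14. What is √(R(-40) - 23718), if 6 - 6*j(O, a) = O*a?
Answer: I*√308238501/114 ≈ 154.01*I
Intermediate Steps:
j(O, a) = 1 - O*a/6
R(F) = (29 + F)/(-188 + F) (R(F) = (F + (1 - ⅙*(-12)*14))/(F - 188) = (F + (1 + 28))/(-188 + F) = (F + 29)/(-188 + F) = (29 + F)/(-188 + F))
√(R(-40) - 23718) = √((29 - 40)/(-188 - 40) - 23718) = √(-11/(-228) - 23718) = √(-1/228*(-11) - 23718) = √(11/228 - 23718) = √(-5407693/228) = I*√308238501/114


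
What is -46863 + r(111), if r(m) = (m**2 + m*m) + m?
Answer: -22110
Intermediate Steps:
r(m) = m + 2*m**2 (r(m) = (m**2 + m**2) + m = 2*m**2 + m = m + 2*m**2)
-46863 + r(111) = -46863 + 111*(1 + 2*111) = -46863 + 111*(1 + 222) = -46863 + 111*223 = -46863 + 24753 = -22110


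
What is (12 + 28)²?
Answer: 1600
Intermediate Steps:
(12 + 28)² = 40² = 1600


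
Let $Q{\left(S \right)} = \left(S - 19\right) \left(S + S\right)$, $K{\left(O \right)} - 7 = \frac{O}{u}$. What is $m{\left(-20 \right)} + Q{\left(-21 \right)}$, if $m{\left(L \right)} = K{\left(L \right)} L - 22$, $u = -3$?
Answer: $\frac{4154}{3} \approx 1384.7$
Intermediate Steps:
$K{\left(O \right)} = 7 - \frac{O}{3}$ ($K{\left(O \right)} = 7 + \frac{O}{-3} = 7 + O \left(- \frac{1}{3}\right) = 7 - \frac{O}{3}$)
$m{\left(L \right)} = -22 + L \left(7 - \frac{L}{3}\right)$ ($m{\left(L \right)} = \left(7 - \frac{L}{3}\right) L - 22 = L \left(7 - \frac{L}{3}\right) - 22 = -22 + L \left(7 - \frac{L}{3}\right)$)
$Q{\left(S \right)} = 2 S \left(-19 + S\right)$ ($Q{\left(S \right)} = \left(-19 + S\right) 2 S = 2 S \left(-19 + S\right)$)
$m{\left(-20 \right)} + Q{\left(-21 \right)} = \left(-22 + \frac{1}{3} \left(-20\right) \left(21 - -20\right)\right) + 2 \left(-21\right) \left(-19 - 21\right) = \left(-22 + \frac{1}{3} \left(-20\right) \left(21 + 20\right)\right) + 2 \left(-21\right) \left(-40\right) = \left(-22 + \frac{1}{3} \left(-20\right) 41\right) + 1680 = \left(-22 - \frac{820}{3}\right) + 1680 = - \frac{886}{3} + 1680 = \frac{4154}{3}$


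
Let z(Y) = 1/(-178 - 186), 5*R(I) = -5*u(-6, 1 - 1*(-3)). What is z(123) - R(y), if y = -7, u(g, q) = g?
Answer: -2185/364 ≈ -6.0027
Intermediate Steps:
R(I) = 6 (R(I) = (-5*(-6))/5 = (⅕)*30 = 6)
z(Y) = -1/364 (z(Y) = 1/(-364) = -1/364)
z(123) - R(y) = -1/364 - 1*6 = -1/364 - 6 = -2185/364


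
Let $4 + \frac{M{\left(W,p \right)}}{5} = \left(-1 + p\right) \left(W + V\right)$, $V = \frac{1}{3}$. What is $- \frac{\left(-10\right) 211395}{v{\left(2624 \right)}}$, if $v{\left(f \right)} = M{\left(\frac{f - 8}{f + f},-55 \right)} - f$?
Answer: $- \frac{520031700}{707719} \approx -734.8$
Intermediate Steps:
$V = \frac{1}{3} \approx 0.33333$
$M{\left(W,p \right)} = -20 + 5 \left(-1 + p\right) \left(\frac{1}{3} + W\right)$ ($M{\left(W,p \right)} = -20 + 5 \left(-1 + p\right) \left(W + \frac{1}{3}\right) = -20 + 5 \left(-1 + p\right) \left(\frac{1}{3} + W\right)$)
$v{\left(f \right)} = - \frac{340}{3} - f - \frac{140 \left(-8 + f\right)}{f}$ ($v{\left(f \right)} = \left(- \frac{65}{3} - 5 \frac{f - 8}{f + f} + \frac{5}{3} \left(-55\right) + 5 \frac{f - 8}{f + f} \left(-55\right)\right) - f = \left(- \frac{65}{3} - 5 \frac{-8 + f}{2 f} - \frac{275}{3} + 5 \frac{-8 + f}{2 f} \left(-55\right)\right) - f = \left(- \frac{65}{3} - \frac{5 \left(-8 + f\right)}{2 f} - \frac{275}{3} - \frac{275 \left(-8 + f\right)}{2 f}\right) - f = \left(- \frac{340}{3} - \frac{140 \left(-8 + f\right)}{f}\right) - f = - \frac{340}{3} - f - \frac{140 \left(-8 + f\right)}{f}$)
$- \frac{\left(-10\right) 211395}{v{\left(2624 \right)}} = - \frac{\left(-10\right) 211395}{- \frac{760}{3} - 2624 + \frac{1120}{2624}} = - \frac{-2113950}{- \frac{760}{3} - 2624 + 1120 \cdot \frac{1}{2624}} = - \frac{-2113950}{- \frac{760}{3} - 2624 + \frac{35}{82}} = - \frac{-2113950}{- \frac{707719}{246}} = - \frac{\left(-2113950\right) \left(-246\right)}{707719} = \left(-1\right) \frac{520031700}{707719} = - \frac{520031700}{707719}$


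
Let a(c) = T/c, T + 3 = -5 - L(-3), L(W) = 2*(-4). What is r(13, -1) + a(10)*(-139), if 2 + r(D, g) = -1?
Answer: -3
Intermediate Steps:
L(W) = -8
r(D, g) = -3 (r(D, g) = -2 - 1 = -3)
T = 0 (T = -3 + (-5 - 1*(-8)) = -3 + (-5 + 8) = -3 + 3 = 0)
a(c) = 0 (a(c) = 0/c = 0)
r(13, -1) + a(10)*(-139) = -3 + 0*(-139) = -3 + 0 = -3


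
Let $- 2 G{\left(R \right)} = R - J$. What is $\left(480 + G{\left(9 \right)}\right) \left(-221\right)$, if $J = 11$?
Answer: $-106301$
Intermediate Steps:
$G{\left(R \right)} = \frac{11}{2} - \frac{R}{2}$ ($G{\left(R \right)} = - \frac{R - 11}{2} = - \frac{-11 + R}{2} = \frac{11}{2} - \frac{R}{2}$)
$\left(480 + G{\left(9 \right)}\right) \left(-221\right) = \left(480 + \left(\frac{11}{2} - \frac{9}{2}\right)\right) \left(-221\right) = \left(480 + 1\right) \left(-221\right) = 481 \left(-221\right) = -106301$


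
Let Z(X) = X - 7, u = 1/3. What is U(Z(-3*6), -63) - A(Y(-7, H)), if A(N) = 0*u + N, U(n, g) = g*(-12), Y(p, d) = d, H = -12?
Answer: 768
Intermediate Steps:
u = ⅓ ≈ 0.33333
Z(X) = -7 + X
U(n, g) = -12*g
A(N) = N (A(N) = 0*(⅓) + N = 0 + N = N)
U(Z(-3*6), -63) - A(Y(-7, H)) = -12*(-63) - 1*(-12) = 756 + 12 = 768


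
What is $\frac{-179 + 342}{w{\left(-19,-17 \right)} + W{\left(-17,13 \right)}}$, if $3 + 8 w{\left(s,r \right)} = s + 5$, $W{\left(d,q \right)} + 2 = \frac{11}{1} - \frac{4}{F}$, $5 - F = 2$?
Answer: $\frac{3912}{133} \approx 29.414$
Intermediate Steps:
$F = 3$ ($F = 5 - 2 = 3$)
$W{\left(d,q \right)} = \frac{23}{3}$ ($W{\left(d,q \right)} = -2 + \left(\frac{11}{1} - \frac{4}{3}\right) = -2 + \left(11 \cdot 1 - \frac{4}{3}\right) = -2 + \left(11 - \frac{4}{3}\right) = -2 + \frac{29}{3} = \frac{23}{3}$)
$w{\left(s,r \right)} = \frac{1}{4} + \frac{s}{8}$ ($w{\left(s,r \right)} = - \frac{3}{8} + \frac{s + 5}{8} = - \frac{3}{8} + \frac{5 + s}{8} = - \frac{3}{8} + \left(\frac{5}{8} + \frac{s}{8}\right) = \frac{1}{4} + \frac{s}{8}$)
$\frac{-179 + 342}{w{\left(-19,-17 \right)} + W{\left(-17,13 \right)}} = \frac{-179 + 342}{\left(\frac{1}{4} + \frac{1}{8} \left(-19\right)\right) + \frac{23}{3}} = \frac{163}{\left(\frac{1}{4} - \frac{19}{8}\right) + \frac{23}{3}} = \frac{163}{- \frac{17}{8} + \frac{23}{3}} = \frac{163}{\frac{133}{24}} = 163 \cdot \frac{24}{133} = \frac{3912}{133}$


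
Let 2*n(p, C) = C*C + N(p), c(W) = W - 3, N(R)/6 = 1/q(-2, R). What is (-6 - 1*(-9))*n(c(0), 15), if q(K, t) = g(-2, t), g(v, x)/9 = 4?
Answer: 1351/4 ≈ 337.75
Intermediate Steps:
g(v, x) = 36 (g(v, x) = 9*4 = 36)
q(K, t) = 36
N(R) = 1/6 (N(R) = 6/36 = 6*(1/36) = 1/6)
c(W) = -3 + W
n(p, C) = 1/12 + C**2/2 (n(p, C) = (C*C + 1/6)/2 = (C**2 + 1/6)/2 = (1/6 + C**2)/2 = 1/12 + C**2/2)
(-6 - 1*(-9))*n(c(0), 15) = (-6 - 1*(-9))*(1/12 + (1/2)*15**2) = (-6 + 9)*(1/12 + (1/2)*225) = 3*(1/12 + 225/2) = 3*(1351/12) = 1351/4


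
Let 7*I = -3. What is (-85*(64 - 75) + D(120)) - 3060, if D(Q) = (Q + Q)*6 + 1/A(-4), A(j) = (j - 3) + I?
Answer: -35627/52 ≈ -685.13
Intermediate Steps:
I = -3/7 (I = (⅐)*(-3) = -3/7 ≈ -0.42857)
A(j) = -24/7 + j (A(j) = (j - 3) - 3/7 = (-3 + j) - 3/7 = -24/7 + j)
D(Q) = -7/52 + 12*Q (D(Q) = (Q + Q)*6 + 1/(-24/7 - 4) = (2*Q)*6 + 1/(-52/7) = 12*Q - 7/52 = -7/52 + 12*Q)
(-85*(64 - 75) + D(120)) - 3060 = (-85*(64 - 75) + (-7/52 + 12*120)) - 3060 = (-85*(-11) + (-7/52 + 1440)) - 3060 = (935 + 74873/52) - 3060 = 123493/52 - 3060 = -35627/52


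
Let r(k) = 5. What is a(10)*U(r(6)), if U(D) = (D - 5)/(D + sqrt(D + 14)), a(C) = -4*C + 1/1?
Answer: 0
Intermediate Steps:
a(C) = 1 - 4*C (a(C) = -4*C + 1 = 1 - 4*C)
U(D) = (-5 + D)/(D + sqrt(14 + D))
a(10)*U(r(6)) = (1 - 4*10)*((-5 + 5)/(5 + sqrt(14 + 5))) = (1 - 40)*(0/(5 + sqrt(19))) = -39*0 = 0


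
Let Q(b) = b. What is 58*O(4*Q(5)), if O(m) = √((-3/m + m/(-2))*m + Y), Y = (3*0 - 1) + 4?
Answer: 580*I*√2 ≈ 820.24*I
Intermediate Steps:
Y = 3 (Y = (0 - 1) + 4 = -1 + 4 = 3)
O(m) = √(3 + m*(-3/m - m/2)) (O(m) = √((-3/m + m/(-2))*m + 3) = √((-3/m + m*(-½))*m + 3) = √((-3/m - m/2)*m + 3) = √(m*(-3/m - m/2) + 3) = √(3 + m*(-3/m - m/2)))
58*O(4*Q(5)) = 58*(√2*√(-(4*5)²)/2) = 58*(√2*√(-1*20²)/2) = 58*(√2*√(-1*400)/2) = 58*(√2*√(-400)/2) = 58*(√2*(20*I)/2) = 58*(10*I*√2) = 580*I*√2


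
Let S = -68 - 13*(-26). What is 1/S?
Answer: 1/270 ≈ 0.0037037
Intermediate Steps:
S = 270 (S = -68 - 1*(-338) = -68 + 338 = 270)
1/S = 1/270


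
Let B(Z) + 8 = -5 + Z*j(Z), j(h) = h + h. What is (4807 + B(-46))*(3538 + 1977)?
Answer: 49778390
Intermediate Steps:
j(h) = 2*h
B(Z) = -13 + 2*Z² (B(Z) = -8 + (-5 + Z*(2*Z)) = -8 + (-5 + 2*Z²) = -13 + 2*Z²)
(4807 + B(-46))*(3538 + 1977) = (4807 + (-13 + 2*(-46)²))*(3538 + 1977) = (4807 + (-13 + 2*2116))*5515 = (4807 + (-13 + 4232))*5515 = (4807 + 4219)*5515 = 9026*5515 = 49778390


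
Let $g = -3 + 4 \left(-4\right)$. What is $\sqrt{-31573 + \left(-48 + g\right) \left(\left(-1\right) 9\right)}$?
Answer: $i \sqrt{30970} \approx 175.98 i$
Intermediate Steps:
$g = -19$ ($g = -3 - 16 = -19$)
$\sqrt{-31573 + \left(-48 + g\right) \left(\left(-1\right) 9\right)} = \sqrt{-31573 + \left(-48 - 19\right) \left(\left(-1\right) 9\right)} = \sqrt{-31573 - -603} = \sqrt{-31573 + 603} = \sqrt{-30970} = i \sqrt{30970}$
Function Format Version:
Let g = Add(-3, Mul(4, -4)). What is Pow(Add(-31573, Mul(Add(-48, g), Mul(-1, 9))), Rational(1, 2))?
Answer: Mul(I, Pow(30970, Rational(1, 2))) ≈ Mul(175.98, I)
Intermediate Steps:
g = -19 (g = Add(-3, -16) = -19)
Pow(Add(-31573, Mul(Add(-48, g), Mul(-1, 9))), Rational(1, 2)) = Pow(Add(-31573, Mul(Add(-48, -19), Mul(-1, 9))), Rational(1, 2)) = Pow(Add(-31573, Mul(-67, -9)), Rational(1, 2)) = Pow(Add(-31573, 603), Rational(1, 2)) = Pow(-30970, Rational(1, 2)) = Mul(I, Pow(30970, Rational(1, 2)))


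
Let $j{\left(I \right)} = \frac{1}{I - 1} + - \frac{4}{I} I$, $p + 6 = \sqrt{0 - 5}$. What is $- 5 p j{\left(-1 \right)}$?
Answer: $-135 + \frac{45 i \sqrt{5}}{2} \approx -135.0 + 50.312 i$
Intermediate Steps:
$p = -6 + i \sqrt{5}$ ($p = -6 + \sqrt{0 - 5} = -6 + \sqrt{-5} = -6 + i \sqrt{5} \approx -6.0 + 2.2361 i$)
$j{\left(I \right)} = -4 + \frac{1}{-1 + I}$ ($j{\left(I \right)} = \frac{1}{-1 + I} - 4 = -4 + \frac{1}{-1 + I}$)
$- 5 p j{\left(-1 \right)} = - 5 \left(-6 + i \sqrt{5}\right) \frac{5 - -4}{-1 - 1} = \left(30 - 5 i \sqrt{5}\right) \frac{5 + 4}{-2} = \left(30 - 5 i \sqrt{5}\right) \left(\left(- \frac{1}{2}\right) 9\right) = \left(30 - 5 i \sqrt{5}\right) \left(- \frac{9}{2}\right) = -135 + \frac{45 i \sqrt{5}}{2}$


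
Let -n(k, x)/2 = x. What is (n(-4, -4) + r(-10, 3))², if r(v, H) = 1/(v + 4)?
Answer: 2209/36 ≈ 61.361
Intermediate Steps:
n(k, x) = -2*x
r(v, H) = 1/(4 + v)
(n(-4, -4) + r(-10, 3))² = (-2*(-4) + 1/(4 - 10))² = (8 + 1/(-6))² = (8 - ⅙)² = (47/6)² = 2209/36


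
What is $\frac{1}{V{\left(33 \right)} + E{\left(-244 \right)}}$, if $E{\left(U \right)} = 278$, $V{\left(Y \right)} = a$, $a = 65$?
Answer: $\frac{1}{343} \approx 0.0029155$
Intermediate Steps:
$V{\left(Y \right)} = 65$
$\frac{1}{V{\left(33 \right)} + E{\left(-244 \right)}} = \frac{1}{65 + 278} = \frac{1}{343}$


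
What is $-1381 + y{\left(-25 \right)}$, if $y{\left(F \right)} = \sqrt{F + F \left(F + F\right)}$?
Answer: $-1346$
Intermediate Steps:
$y{\left(F \right)} = \sqrt{F + 2 F^{2}}$ ($y{\left(F \right)} = \sqrt{F + F 2 F} = \sqrt{F + 2 F^{2}}$)
$-1381 + y{\left(-25 \right)} = -1381 + \sqrt{- 25 \left(1 + 2 \left(-25\right)\right)} = -1381 + \sqrt{- 25 \left(1 - 50\right)} = -1381 + \sqrt{\left(-25\right) \left(-49\right)} = -1381 + \sqrt{1225} = -1381 + 35 = -1346$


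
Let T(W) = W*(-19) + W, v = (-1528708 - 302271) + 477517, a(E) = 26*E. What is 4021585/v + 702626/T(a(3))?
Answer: -39859329023/79177527 ≈ -503.42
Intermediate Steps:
v = -1353462 (v = -1830979 + 477517 = -1353462)
T(W) = -18*W (T(W) = -19*W + W = -18*W)
4021585/v + 702626/T(a(3)) = 4021585/(-1353462) + 702626/((-468*3)) = 4021585*(-1/1353462) + 702626/((-18*78)) = -4021585/1353462 + 702626/(-1404) = -4021585/1353462 + 702626*(-1/1404) = -4021585/1353462 - 351313/702 = -39859329023/79177527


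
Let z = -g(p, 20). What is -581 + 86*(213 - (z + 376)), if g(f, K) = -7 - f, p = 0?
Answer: -15201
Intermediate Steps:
z = 7 (z = -(-7 - 1*0) = -(-7 + 0) = -1*(-7) = 7)
-581 + 86*(213 - (z + 376)) = -581 + 86*(213 - (7 + 376)) = -581 + 86*(213 - 1*383) = -581 + 86*(213 - 383) = -581 + 86*(-170) = -581 - 14620 = -15201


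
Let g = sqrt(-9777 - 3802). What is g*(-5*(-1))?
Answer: 5*I*sqrt(13579) ≈ 582.64*I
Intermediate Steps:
g = I*sqrt(13579) (g = sqrt(-13579) = I*sqrt(13579) ≈ 116.53*I)
g*(-5*(-1)) = (I*sqrt(13579))*(-5*(-1)) = (I*sqrt(13579))*5 = 5*I*sqrt(13579)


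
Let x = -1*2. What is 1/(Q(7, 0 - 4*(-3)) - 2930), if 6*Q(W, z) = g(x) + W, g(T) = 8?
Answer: -2/5855 ≈ -0.00034159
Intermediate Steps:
x = -2
Q(W, z) = 4/3 + W/6 (Q(W, z) = (8 + W)/6 = 4/3 + W/6)
1/(Q(7, 0 - 4*(-3)) - 2930) = 1/((4/3 + (⅙)*7) - 2930) = 1/((4/3 + 7/6) - 2930) = 1/(5/2 - 2930) = 1/(-5855/2) = -2/5855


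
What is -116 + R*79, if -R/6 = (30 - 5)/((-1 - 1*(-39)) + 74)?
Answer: -12421/56 ≈ -221.80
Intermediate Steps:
R = -75/56 (R = -6*(30 - 5)/((-1 - 1*(-39)) + 74) = -150/((-1 + 39) + 74) = -150/(38 + 74) = -150/112 = -6*25/112 = -75/56 ≈ -1.3393)
-116 + R*79 = -116 - 75/56*79 = -116 - 5925/56 = -12421/56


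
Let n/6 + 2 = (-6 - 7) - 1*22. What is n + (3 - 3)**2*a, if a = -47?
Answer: -222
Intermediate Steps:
n = -222 (n = -12 + 6*((-6 - 7) - 1*22) = -12 + 6*(-13 - 22) = -12 + 6*(-35) = -12 - 210 = -222)
n + (3 - 3)**2*a = -222 + (3 - 3)**2*(-47) = -222 + 0**2*(-47) = -222 + 0*(-47) = -222 + 0 = -222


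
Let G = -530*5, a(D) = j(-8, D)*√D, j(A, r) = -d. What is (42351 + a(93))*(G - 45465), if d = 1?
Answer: -2037718365 + 48115*√93 ≈ -2.0373e+9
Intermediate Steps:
j(A, r) = -1 (j(A, r) = -1*1 = -1)
a(D) = -√D
G = -2650
(42351 + a(93))*(G - 45465) = (42351 - √93)*(-2650 - 45465) = (42351 - √93)*(-48115) = -2037718365 + 48115*√93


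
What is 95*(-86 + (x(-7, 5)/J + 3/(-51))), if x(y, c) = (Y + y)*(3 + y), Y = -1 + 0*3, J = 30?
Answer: -411787/51 ≈ -8074.3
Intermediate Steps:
Y = -1 (Y = -1 + 0 = -1)
x(y, c) = (-1 + y)*(3 + y)
95*(-86 + (x(-7, 5)/J + 3/(-51))) = 95*(-86 + ((-3 + (-7)**2 + 2*(-7))/30 + 3/(-51))) = 95*(-86 + ((-3 + 49 - 14)*(1/30) + 3*(-1/51))) = 95*(-86 + (32*(1/30) - 1/17)) = 95*(-86 + (16/15 - 1/17)) = 95*(-86 + 257/255) = 95*(-21673/255) = -411787/51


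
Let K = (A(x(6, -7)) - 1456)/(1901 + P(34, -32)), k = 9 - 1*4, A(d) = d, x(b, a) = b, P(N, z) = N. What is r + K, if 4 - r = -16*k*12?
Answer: 372778/387 ≈ 963.25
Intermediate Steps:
k = 5 (k = 9 - 4 = 5)
K = -290/387 (K = (6 - 1456)/(1901 + 34) = -1450/1935 = -1450*1/1935 = -290/387 ≈ -0.74935)
r = 964 (r = 4 - (-16*5)*12 = 4 - (-80)*12 = 4 - 1*(-960) = 4 + 960 = 964)
r + K = 964 - 290/387 = 372778/387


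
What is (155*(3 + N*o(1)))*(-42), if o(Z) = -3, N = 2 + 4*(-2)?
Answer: -136710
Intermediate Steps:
N = -6 (N = 2 - 8 = -6)
(155*(3 + N*o(1)))*(-42) = (155*(3 - 6*(-3)))*(-42) = (155*(3 + 18))*(-42) = (155*21)*(-42) = 3255*(-42) = -136710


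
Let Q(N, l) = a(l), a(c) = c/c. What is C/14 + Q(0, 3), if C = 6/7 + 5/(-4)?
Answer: 381/392 ≈ 0.97194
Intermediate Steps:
a(c) = 1
C = -11/28 (C = 6*(⅐) + 5*(-¼) = 6/7 - 5/4 = -11/28 ≈ -0.39286)
Q(N, l) = 1
C/14 + Q(0, 3) = -11/28/14 + 1 = -11/28*1/14 + 1 = -11/392 + 1 = 381/392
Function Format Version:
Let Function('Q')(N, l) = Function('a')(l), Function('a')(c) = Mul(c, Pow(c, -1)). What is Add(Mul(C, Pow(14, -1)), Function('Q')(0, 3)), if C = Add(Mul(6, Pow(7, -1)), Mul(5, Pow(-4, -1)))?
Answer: Rational(381, 392) ≈ 0.97194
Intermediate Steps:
Function('a')(c) = 1
C = Rational(-11, 28) (C = Add(Mul(6, Rational(1, 7)), Mul(5, Rational(-1, 4))) = Add(Rational(6, 7), Rational(-5, 4)) = Rational(-11, 28) ≈ -0.39286)
Function('Q')(N, l) = 1
Add(Mul(C, Pow(14, -1)), Function('Q')(0, 3)) = Add(Mul(Rational(-11, 28), Pow(14, -1)), 1) = Add(Mul(Rational(-11, 28), Rational(1, 14)), 1) = Add(Rational(-11, 392), 1) = Rational(381, 392)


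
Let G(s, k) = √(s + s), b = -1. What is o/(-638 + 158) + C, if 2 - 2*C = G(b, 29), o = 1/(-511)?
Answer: 245281/245280 - I*√2/2 ≈ 1.0 - 0.70711*I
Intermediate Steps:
o = -1/511 ≈ -0.0019569
G(s, k) = √2*√s (G(s, k) = √(2*s) = √2*√s)
C = 1 - I*√2/2 (C = 1 - √2*√(-1)/2 = 1 - √2*I/2 = 1 - I*√2/2 ≈ 1.0 - 0.70711*I)
o/(-638 + 158) + C = -1/(511*(-638 + 158)) + (1 - I*√2/2) = -1/511/(-480) + (1 - I*√2/2) = -1/511*(-1/480) + (1 - I*√2/2) = 1/245280 + (1 - I*√2/2) = 245281/245280 - I*√2/2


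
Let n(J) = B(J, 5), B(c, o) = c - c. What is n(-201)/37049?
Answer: 0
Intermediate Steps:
B(c, o) = 0
n(J) = 0
n(-201)/37049 = 0/37049 = 0*(1/37049) = 0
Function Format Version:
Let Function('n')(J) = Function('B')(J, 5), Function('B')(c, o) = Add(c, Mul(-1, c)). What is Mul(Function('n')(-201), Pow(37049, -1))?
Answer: 0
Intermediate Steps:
Function('B')(c, o) = 0
Function('n')(J) = 0
Mul(Function('n')(-201), Pow(37049, -1)) = Mul(0, Pow(37049, -1)) = Mul(0, Rational(1, 37049)) = 0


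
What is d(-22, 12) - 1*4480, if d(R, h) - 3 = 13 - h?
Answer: -4476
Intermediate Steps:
d(R, h) = 16 - h (d(R, h) = 3 + (13 - h) = 16 - h)
d(-22, 12) - 1*4480 = (16 - 1*12) - 1*4480 = (16 - 12) - 4480 = 4 - 4480 = -4476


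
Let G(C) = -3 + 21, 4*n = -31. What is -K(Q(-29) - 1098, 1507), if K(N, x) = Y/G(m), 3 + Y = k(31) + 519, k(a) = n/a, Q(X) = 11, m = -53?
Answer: -2063/72 ≈ -28.653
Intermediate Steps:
n = -31/4 (n = (¼)*(-31) = -31/4 ≈ -7.7500)
G(C) = 18
k(a) = -31/(4*a)
Y = 2063/4 (Y = -3 + (-31/4/31 + 519) = -3 + (-31/4*1/31 + 519) = -3 + (-¼ + 519) = -3 + 2075/4 = 2063/4 ≈ 515.75)
K(N, x) = 2063/72 (K(N, x) = (2063/4)/18 = (2063/4)*(1/18) = 2063/72)
-K(Q(-29) - 1098, 1507) = -1*2063/72 = -2063/72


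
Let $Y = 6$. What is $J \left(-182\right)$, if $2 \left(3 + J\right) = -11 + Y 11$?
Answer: $-4459$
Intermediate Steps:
$J = \frac{49}{2}$ ($J = -3 + \frac{-11 + 6 \cdot 11}{2} = -3 + \frac{-11 + 66}{2} = -3 + \frac{1}{2} \cdot 55 = -3 + \frac{55}{2} = \frac{49}{2} \approx 24.5$)
$J \left(-182\right) = \frac{49}{2} \left(-182\right) = -4459$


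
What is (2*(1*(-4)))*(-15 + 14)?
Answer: 8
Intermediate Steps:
(2*(1*(-4)))*(-15 + 14) = (2*(-4))*(-1) = -8*(-1) = 8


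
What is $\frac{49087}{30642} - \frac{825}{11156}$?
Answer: $\frac{261167461}{170921076} \approx 1.528$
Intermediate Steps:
$\frac{49087}{30642} - \frac{825}{11156} = \frac{261167461}{170921076}$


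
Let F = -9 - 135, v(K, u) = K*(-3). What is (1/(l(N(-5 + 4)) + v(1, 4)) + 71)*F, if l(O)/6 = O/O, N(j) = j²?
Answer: -10272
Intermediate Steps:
v(K, u) = -3*K
l(O) = 6 (l(O) = 6*(O/O) = 6*1 = 6)
F = -144
(1/(l(N(-5 + 4)) + v(1, 4)) + 71)*F = (1/(6 - 3*1) + 71)*(-144) = (1/(6 - 3) + 71)*(-144) = (1/3 + 71)*(-144) = (⅓ + 71)*(-144) = (214/3)*(-144) = -10272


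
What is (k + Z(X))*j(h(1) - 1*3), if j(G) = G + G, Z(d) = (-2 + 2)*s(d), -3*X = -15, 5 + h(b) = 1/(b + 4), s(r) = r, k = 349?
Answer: -27222/5 ≈ -5444.4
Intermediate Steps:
h(b) = -5 + 1/(4 + b) (h(b) = -5 + 1/(b + 4) = -5 + 1/(4 + b))
X = 5 (X = -⅓*(-15) = 5)
Z(d) = 0 (Z(d) = (-2 + 2)*d = 0*d = 0)
j(G) = 2*G
(k + Z(X))*j(h(1) - 1*3) = (349 + 0)*(2*((-19 - 5*1)/(4 + 1) - 1*3)) = 349*(2*((-19 - 5)/5 - 3)) = 349*(2*((⅕)*(-24) - 3)) = 349*(2*(-24/5 - 3)) = 349*(2*(-39/5)) = 349*(-78/5) = -27222/5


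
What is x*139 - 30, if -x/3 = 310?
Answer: -129300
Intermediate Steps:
x = -930 (x = -3*310 = -930)
x*139 - 30 = -930*139 - 30 = -129270 - 30 = -129300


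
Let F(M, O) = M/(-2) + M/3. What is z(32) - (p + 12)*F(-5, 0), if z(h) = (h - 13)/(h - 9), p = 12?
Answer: -441/23 ≈ -19.174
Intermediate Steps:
F(M, O) = -M/6 (F(M, O) = M*(-1/2) + M*(1/3) = -M/2 + M/3 = -M/6)
z(h) = (-13 + h)/(-9 + h)
z(32) - (p + 12)*F(-5, 0) = (-13 + 32)/(-9 + 32) - (12 + 12)*(-1/6*(-5)) = 19/23 - 24*5/6 = (1/23)*19 - 1*20 = 19/23 - 20 = -441/23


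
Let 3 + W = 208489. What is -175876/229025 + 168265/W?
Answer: 1869207889/47748506150 ≈ 0.039147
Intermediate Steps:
W = 208486 (W = -3 + 208489 = 208486)
-175876/229025 + 168265/W = -175876/229025 + 168265/208486 = 1869207889/47748506150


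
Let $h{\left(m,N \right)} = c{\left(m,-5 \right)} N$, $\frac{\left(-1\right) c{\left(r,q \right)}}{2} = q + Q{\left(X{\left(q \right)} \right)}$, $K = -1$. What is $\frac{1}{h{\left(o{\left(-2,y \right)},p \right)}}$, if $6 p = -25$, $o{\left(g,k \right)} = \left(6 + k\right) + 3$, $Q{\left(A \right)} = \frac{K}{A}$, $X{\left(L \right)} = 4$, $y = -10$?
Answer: $- \frac{4}{175} \approx -0.022857$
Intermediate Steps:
$Q{\left(A \right)} = - \frac{1}{A}$
$o{\left(g,k \right)} = 9 + k$
$p = - \frac{25}{6}$ ($p = \frac{1}{6} \left(-25\right) = - \frac{25}{6} \approx -4.1667$)
$c{\left(r,q \right)} = \frac{1}{2} - 2 q$ ($c{\left(r,q \right)} = - 2 \left(q - \frac{1}{4}\right) = - 2 \left(- \frac{1}{4} + q\right) = \frac{1}{2} - 2 q$)
$h{\left(m,N \right)} = \frac{21 N}{2}$ ($h{\left(m,N \right)} = \left(\frac{1}{2} - -10\right) N = \left(\frac{1}{2} + 10\right) N = \frac{21 N}{2}$)
$\frac{1}{h{\left(o{\left(-2,y \right)},p \right)}} = \frac{1}{\frac{21}{2} \left(- \frac{25}{6}\right)} = \frac{1}{- \frac{175}{4}} = - \frac{4}{175}$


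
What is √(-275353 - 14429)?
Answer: 3*I*√32198 ≈ 538.31*I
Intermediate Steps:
√(-275353 - 14429) = √(-289782) = 3*I*√32198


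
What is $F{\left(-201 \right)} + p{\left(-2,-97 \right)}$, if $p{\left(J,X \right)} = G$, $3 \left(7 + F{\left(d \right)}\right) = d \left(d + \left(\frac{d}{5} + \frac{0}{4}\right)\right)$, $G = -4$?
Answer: $\frac{80747}{5} \approx 16149.0$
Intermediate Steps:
$F{\left(d \right)} = -7 + \frac{2 d^{2}}{5}$ ($F{\left(d \right)} = -7 + \frac{d \left(d + \left(\frac{d}{5} + \frac{0}{4}\right)\right)}{3} = -7 + \frac{d \left(d + \left(d \frac{1}{5} + 0 \cdot \frac{1}{4}\right)\right)}{3} = -7 + \frac{d \left(d + \left(\frac{d}{5} + 0\right)\right)}{3} = -7 + \frac{d \left(d + \frac{d}{5}\right)}{3} = -7 + \frac{d \frac{6 d}{5}}{3} = -7 + \frac{\frac{6}{5} d^{2}}{3} = -7 + \frac{2 d^{2}}{5}$)
$p{\left(J,X \right)} = -4$
$F{\left(-201 \right)} + p{\left(-2,-97 \right)} = \left(-7 + \frac{2 \left(-201\right)^{2}}{5}\right) - 4 = \left(-7 + \frac{2}{5} \cdot 40401\right) - 4 = \left(-7 + \frac{80802}{5}\right) - 4 = \frac{80767}{5} - 4 = \frac{80747}{5}$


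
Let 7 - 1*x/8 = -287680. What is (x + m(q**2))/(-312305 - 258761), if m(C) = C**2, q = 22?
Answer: -1267876/285533 ≈ -4.4404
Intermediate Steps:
x = 2301496 (x = 56 - 8*(-287680) = 56 + 2301440 = 2301496)
(x + m(q**2))/(-312305 - 258761) = (2301496 + (22**2)**2)/(-312305 - 258761) = (2301496 + 484**2)/(-571066) = (2301496 + 234256)*(-1/571066) = 2535752*(-1/571066) = -1267876/285533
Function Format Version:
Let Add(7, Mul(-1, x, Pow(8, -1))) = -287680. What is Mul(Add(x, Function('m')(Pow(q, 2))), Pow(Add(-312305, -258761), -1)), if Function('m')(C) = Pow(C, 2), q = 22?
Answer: Rational(-1267876, 285533) ≈ -4.4404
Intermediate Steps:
x = 2301496 (x = Add(56, Mul(-8, -287680)) = Add(56, 2301440) = 2301496)
Mul(Add(x, Function('m')(Pow(q, 2))), Pow(Add(-312305, -258761), -1)) = Mul(Add(2301496, Pow(Pow(22, 2), 2)), Pow(Add(-312305, -258761), -1)) = Mul(Add(2301496, Pow(484, 2)), Pow(-571066, -1)) = Mul(Add(2301496, 234256), Rational(-1, 571066)) = Mul(2535752, Rational(-1, 571066)) = Rational(-1267876, 285533)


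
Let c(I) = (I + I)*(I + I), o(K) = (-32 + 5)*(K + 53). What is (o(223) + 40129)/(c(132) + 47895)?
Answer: 32677/117591 ≈ 0.27789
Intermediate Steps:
o(K) = -1431 - 27*K (o(K) = -27*(53 + K) = -1431 - 27*K)
c(I) = 4*I² (c(I) = (2*I)*(2*I) = 4*I²)
(o(223) + 40129)/(c(132) + 47895) = ((-1431 - 27*223) + 40129)/(4*132² + 47895) = ((-1431 - 6021) + 40129)/(4*17424 + 47895) = (-7452 + 40129)/(69696 + 47895) = 32677/117591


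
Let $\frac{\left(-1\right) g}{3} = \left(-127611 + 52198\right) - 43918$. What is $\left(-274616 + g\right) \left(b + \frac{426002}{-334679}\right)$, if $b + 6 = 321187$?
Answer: $\frac{8962369646882169}{334679} \approx 2.6779 \cdot 10^{10}$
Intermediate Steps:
$b = 321181$ ($b = -6 + 321187 = 321181$)
$g = 357993$ ($g = - 3 \left(\left(-127611 + 52198\right) - 43918\right) = - 3 \left(-75413 - 43918\right) = \left(-3\right) \left(-119331\right) = 357993$)
$\left(-274616 + g\right) \left(b + \frac{426002}{-334679}\right) = \left(-274616 + 357993\right) \left(321181 + \frac{426002}{-334679}\right) = 83377 \left(321181 + 426002 \left(- \frac{1}{334679}\right)\right) = 83377 \left(321181 - \frac{426002}{334679}\right) = 83377 \cdot \frac{107492109897}{334679} = \frac{8962369646882169}{334679}$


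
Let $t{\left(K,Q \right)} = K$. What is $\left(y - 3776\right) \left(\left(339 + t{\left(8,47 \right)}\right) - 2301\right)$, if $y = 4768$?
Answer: $-1938368$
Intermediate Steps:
$\left(y - 3776\right) \left(\left(339 + t{\left(8,47 \right)}\right) - 2301\right) = \left(4768 - 3776\right) \left(\left(339 + 8\right) - 2301\right) = 992 \left(347 - 2301\right) = 992 \left(-1954\right) = -1938368$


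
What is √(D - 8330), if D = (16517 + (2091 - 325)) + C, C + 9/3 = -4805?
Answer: 7*√105 ≈ 71.729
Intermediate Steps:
C = -4808 (C = -3 - 4805 = -4808)
D = 13475 (D = (16517 + (2091 - 325)) - 4808 = (16517 + 1766) - 4808 = 18283 - 4808 = 13475)
√(D - 8330) = √(13475 - 8330) = √5145 = 7*√105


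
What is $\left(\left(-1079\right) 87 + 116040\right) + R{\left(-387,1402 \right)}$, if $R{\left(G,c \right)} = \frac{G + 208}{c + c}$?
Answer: $\frac{62156089}{2804} \approx 22167.0$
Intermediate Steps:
$R{\left(G,c \right)} = \frac{208 + G}{2 c}$
$\left(\left(-1079\right) 87 + 116040\right) + R{\left(-387,1402 \right)} = \left(\left(-1079\right) 87 + 116040\right) + \frac{208 - 387}{2 \cdot 1402} = \left(-93873 + 116040\right) + \frac{1}{2} \cdot \frac{1}{1402} \left(-179\right) = 22167 - \frac{179}{2804} = \frac{62156089}{2804}$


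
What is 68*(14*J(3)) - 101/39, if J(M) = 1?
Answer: 37027/39 ≈ 949.41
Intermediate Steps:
68*(14*J(3)) - 101/39 = 68*(14*1) - 101/39 = 68*14 - 101*1/39 = 952 - 101/39 = 37027/39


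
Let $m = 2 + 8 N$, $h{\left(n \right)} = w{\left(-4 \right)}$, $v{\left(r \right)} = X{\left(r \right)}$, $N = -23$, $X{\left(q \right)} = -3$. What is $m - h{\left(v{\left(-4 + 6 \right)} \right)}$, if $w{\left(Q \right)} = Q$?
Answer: $-178$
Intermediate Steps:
$v{\left(r \right)} = -3$
$h{\left(n \right)} = -4$
$m = -182$ ($m = 2 + 8 \left(-23\right) = 2 - 184 = -182$)
$m - h{\left(v{\left(-4 + 6 \right)} \right)} = -182 - -4 = -182 + 4 = -178$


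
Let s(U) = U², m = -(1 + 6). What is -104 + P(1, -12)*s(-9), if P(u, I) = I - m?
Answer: -509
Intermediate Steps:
m = -7 (m = -1*7 = -7)
P(u, I) = 7 + I (P(u, I) = I - 1*(-7) = I + 7 = 7 + I)
-104 + P(1, -12)*s(-9) = -104 + (7 - 12)*(-9)² = -104 - 5*81 = -104 - 405 = -509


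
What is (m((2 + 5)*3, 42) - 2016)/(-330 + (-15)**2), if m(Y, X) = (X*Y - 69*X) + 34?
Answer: 3998/105 ≈ 38.076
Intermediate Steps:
m(Y, X) = 34 - 69*X + X*Y (m(Y, X) = (-69*X + X*Y) + 34 = 34 - 69*X + X*Y)
(m((2 + 5)*3, 42) - 2016)/(-330 + (-15)**2) = ((34 - 69*42 + 42*((2 + 5)*3)) - 2016)/(-330 + (-15)**2) = ((34 - 2898 + 42*(7*3)) - 2016)/(-330 + 225) = ((34 - 2898 + 42*21) - 2016)/(-105) = ((34 - 2898 + 882) - 2016)*(-1/105) = (-1982 - 2016)*(-1/105) = -3998*(-1/105) = 3998/105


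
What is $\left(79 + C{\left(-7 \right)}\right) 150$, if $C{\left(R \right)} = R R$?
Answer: $19200$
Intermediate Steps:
$C{\left(R \right)} = R^{2}$
$\left(79 + C{\left(-7 \right)}\right) 150 = \left(79 + \left(-7\right)^{2}\right) 150 = \left(79 + 49\right) 150 = 128 \cdot 150 = 19200$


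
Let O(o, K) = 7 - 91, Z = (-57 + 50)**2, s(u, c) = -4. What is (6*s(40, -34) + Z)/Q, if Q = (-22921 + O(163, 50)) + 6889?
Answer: -25/16116 ≈ -0.0015513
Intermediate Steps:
Z = 49 (Z = (-7)**2 = 49)
O(o, K) = -84
Q = -16116 (Q = (-22921 - 84) + 6889 = -23005 + 6889 = -16116)
(6*s(40, -34) + Z)/Q = (6*(-4) + 49)/(-16116) = (-24 + 49)*(-1/16116) = 25*(-1/16116) = -25/16116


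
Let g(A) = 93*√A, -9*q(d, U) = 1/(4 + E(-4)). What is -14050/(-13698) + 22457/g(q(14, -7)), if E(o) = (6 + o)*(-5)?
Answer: 7025/6849 + 22457*√6/31 ≈ 1775.5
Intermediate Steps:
E(o) = -30 - 5*o
q(d, U) = 1/54 (q(d, U) = -1/(9*(4 + (-30 - 5*(-4)))) = -1/(9*(4 + (-30 + 20))) = -1/(9*(4 - 10)) = -⅑/(-6) = -⅑*(-⅙) = 1/54)
-14050/(-13698) + 22457/g(q(14, -7)) = -14050/(-13698) + 22457/((93*√(1/54))) = -14050*(-1/13698) + 22457/((93*(√6/18))) = 7025/6849 + 22457/((31*√6/6)) = 7025/6849 + 22457*(√6/31) = 7025/6849 + 22457*√6/31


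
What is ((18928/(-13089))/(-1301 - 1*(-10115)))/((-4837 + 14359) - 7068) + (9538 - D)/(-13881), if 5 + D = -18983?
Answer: -51769070322142/25191279596259 ≈ -2.0550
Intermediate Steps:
D = -18988 (D = -5 - 18983 = -18988)
((18928/(-13089))/(-1301 - 1*(-10115)))/((-4837 + 14359) - 7068) + (9538 - D)/(-13881) = ((18928/(-13089))/(-1301 - 1*(-10115)))/((-4837 + 14359) - 7068) + (9538 - 1*(-18988))/(-13881) = ((18928*(-1/13089))/(-1301 + 10115))/(9522 - 7068) + (9538 + 18988)*(-1/13881) = -18928/13089/8814/2454 + 28526*(-1/13881) = -18928/13089*1/8814*(1/2454) - 28526/13881 = -728/4437171*1/2454 - 28526/13881 = -364/5444408817 - 28526/13881 = -51769070322142/25191279596259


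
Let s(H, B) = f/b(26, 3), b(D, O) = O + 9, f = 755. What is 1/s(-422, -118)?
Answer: 12/755 ≈ 0.015894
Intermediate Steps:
b(D, O) = 9 + O
s(H, B) = 755/12 (s(H, B) = 755/(9 + 3) = 755/12)
1/s(-422, -118) = 1/(755/12) = 12/755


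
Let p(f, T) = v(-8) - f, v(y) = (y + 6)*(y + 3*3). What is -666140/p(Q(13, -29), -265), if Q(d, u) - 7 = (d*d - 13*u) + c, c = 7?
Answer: 333070/281 ≈ 1185.3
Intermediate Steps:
Q(d, u) = 14 + d**2 - 13*u (Q(d, u) = 7 + ((d*d - 13*u) + 7) = 7 + ((d**2 - 13*u) + 7) = 7 + (7 + d**2 - 13*u) = 14 + d**2 - 13*u)
v(y) = (6 + y)*(9 + y) (v(y) = (6 + y)*(y + 9) = (6 + y)*(9 + y))
p(f, T) = -2 - f (p(f, T) = (54 + (-8)**2 + 15*(-8)) - f = (54 + 64 - 120) - f = -2 - f)
-666140/p(Q(13, -29), -265) = -666140/(-2 - (14 + 13**2 - 13*(-29))) = -666140/(-2 - (14 + 169 + 377)) = -666140/(-2 - 1*560) = -666140/(-2 - 560) = -666140/(-562) = -666140*(-1/562) = 333070/281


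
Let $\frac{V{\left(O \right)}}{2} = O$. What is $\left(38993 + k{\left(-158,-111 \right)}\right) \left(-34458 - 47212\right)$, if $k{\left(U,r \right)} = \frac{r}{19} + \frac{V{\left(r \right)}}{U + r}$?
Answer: $- \frac{16274183421940}{5111} \approx -3.1841 \cdot 10^{9}$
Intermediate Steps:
$V{\left(O \right)} = 2 O$
$k{\left(U,r \right)} = \frac{r}{19} + \frac{2 r}{U + r}$
$\left(38993 + k{\left(-158,-111 \right)}\right) \left(-34458 - 47212\right) = \left(38993 + \frac{1}{19} \left(-111\right) \frac{1}{-158 - 111} \left(38 - 158 - 111\right)\right) \left(-34458 - 47212\right) = \left(38993 + \frac{1}{19} \left(-111\right) \frac{1}{-269} \left(-231\right)\right) \left(-81670\right) = \left(38993 + \frac{1}{19} \left(-111\right) \left(- \frac{1}{269}\right) \left(-231\right)\right) \left(-81670\right) = \left(38993 - \frac{25641}{5111}\right) \left(-81670\right) = \frac{199267582}{5111} \left(-81670\right) = - \frac{16274183421940}{5111}$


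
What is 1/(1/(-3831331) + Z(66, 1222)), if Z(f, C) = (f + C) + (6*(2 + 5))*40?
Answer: 3831331/11371390407 ≈ 0.00033693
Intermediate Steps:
Z(f, C) = 1680 + C + f (Z(f, C) = (C + f) + (6*7)*40 = (C + f) + 42*40 = (C + f) + 1680 = 1680 + C + f)
1/(1/(-3831331) + Z(66, 1222)) = 1/(1/(-3831331) + (1680 + 1222 + 66)) = 1/(-1/3831331 + 2968) = 1/(11371390407/3831331) = 3831331/11371390407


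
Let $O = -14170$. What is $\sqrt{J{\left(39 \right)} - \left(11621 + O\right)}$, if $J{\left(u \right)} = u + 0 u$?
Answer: $2 \sqrt{647} \approx 50.872$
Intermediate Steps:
$J{\left(u \right)} = u$ ($J{\left(u \right)} = u + 0 = u$)
$\sqrt{J{\left(39 \right)} - \left(11621 + O\right)} = \sqrt{39 - -2549} = \sqrt{39 + \left(-11621 + 14170\right)} = \sqrt{39 + 2549} = \sqrt{2588} = 2 \sqrt{647}$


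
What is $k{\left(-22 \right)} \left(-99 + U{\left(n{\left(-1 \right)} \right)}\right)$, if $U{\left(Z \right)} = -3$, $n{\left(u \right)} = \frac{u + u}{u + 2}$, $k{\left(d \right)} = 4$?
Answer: $-408$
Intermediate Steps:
$n{\left(u \right)} = \frac{2 u}{2 + u}$
$k{\left(-22 \right)} \left(-99 + U{\left(n{\left(-1 \right)} \right)}\right) = 4 \left(-99 - 3\right) = 4 \left(-102\right) = -408$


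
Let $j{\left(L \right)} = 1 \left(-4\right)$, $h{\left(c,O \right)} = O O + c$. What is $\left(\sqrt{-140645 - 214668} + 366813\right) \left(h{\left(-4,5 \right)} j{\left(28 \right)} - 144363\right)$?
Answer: $-52985037411 - 144447 i \sqrt{355313} \approx -5.2985 \cdot 10^{10} - 8.6102 \cdot 10^{7} i$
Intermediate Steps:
$h{\left(c,O \right)} = c + O^{2}$ ($h{\left(c,O \right)} = O^{2} + c = c + O^{2}$)
$j{\left(L \right)} = -4$
$\left(\sqrt{-140645 - 214668} + 366813\right) \left(h{\left(-4,5 \right)} j{\left(28 \right)} - 144363\right) = \left(\sqrt{-140645 - 214668} + 366813\right) \left(\left(-4 + 5^{2}\right) \left(-4\right) - 144363\right) = \left(\sqrt{-355313} + 366813\right) \left(\left(-4 + 25\right) \left(-4\right) - 144363\right) = \left(i \sqrt{355313} + 366813\right) \left(21 \left(-4\right) - 144363\right) = \left(366813 + i \sqrt{355313}\right) \left(-84 - 144363\right) = \left(366813 + i \sqrt{355313}\right) \left(-144447\right) = -52985037411 - 144447 i \sqrt{355313}$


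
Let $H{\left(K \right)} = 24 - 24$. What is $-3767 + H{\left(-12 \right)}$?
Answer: $-3767$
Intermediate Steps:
$H{\left(K \right)} = 0$ ($H{\left(K \right)} = 24 - 24 = 0$)
$-3767 + H{\left(-12 \right)} = -3767 + 0 = -3767$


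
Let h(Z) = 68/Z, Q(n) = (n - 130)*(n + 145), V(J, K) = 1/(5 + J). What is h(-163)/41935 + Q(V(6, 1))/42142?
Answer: -410256462142/917236161545 ≈ -0.44727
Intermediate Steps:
Q(n) = (-130 + n)*(145 + n)
h(-163)/41935 + Q(V(6, 1))/42142 = (68/(-163))/41935 + (-18850 + (1/(5 + 6))² + 15/(5 + 6))/42142 = (68*(-1/163))*(1/41935) + (-18850 + (1/11)² + 15/11)*(1/42142) = -68/163*1/41935 + (-18850 + (1/11)² + 15*(1/11))*(1/42142) = -68/6835405 + (-18850 + 1/121 + 15/11)*(1/42142) = -68/6835405 - 2280684/121*1/42142 = -68/6835405 - 60018/134189 = -410256462142/917236161545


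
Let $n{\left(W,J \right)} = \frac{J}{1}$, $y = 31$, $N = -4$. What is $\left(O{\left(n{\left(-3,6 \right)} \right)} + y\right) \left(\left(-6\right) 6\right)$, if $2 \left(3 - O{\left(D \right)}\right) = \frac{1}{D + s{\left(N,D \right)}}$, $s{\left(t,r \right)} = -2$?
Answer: $- \frac{2439}{2} \approx -1219.5$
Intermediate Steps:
$n{\left(W,J \right)} = J$ ($n{\left(W,J \right)} = J 1 = J$)
$O{\left(D \right)} = 3 - \frac{1}{2 \left(-2 + D\right)}$ ($O{\left(D \right)} = 3 - \frac{1}{2 \left(D - 2\right)} = 3 - \frac{1}{2 \left(-2 + D\right)}$)
$\left(O{\left(n{\left(-3,6 \right)} \right)} + y\right) \left(\left(-6\right) 6\right) = \left(\frac{-13 + 6 \cdot 6}{2 \left(-2 + 6\right)} + 31\right) \left(\left(-6\right) 6\right) = \left(\frac{-13 + 36}{2 \cdot 4} + 31\right) \left(-36\right) = \left(\frac{1}{2} \cdot \frac{1}{4} \cdot 23 + 31\right) \left(-36\right) = \left(\frac{23}{8} + 31\right) \left(-36\right) = \frac{271}{8} \left(-36\right) = - \frac{2439}{2}$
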